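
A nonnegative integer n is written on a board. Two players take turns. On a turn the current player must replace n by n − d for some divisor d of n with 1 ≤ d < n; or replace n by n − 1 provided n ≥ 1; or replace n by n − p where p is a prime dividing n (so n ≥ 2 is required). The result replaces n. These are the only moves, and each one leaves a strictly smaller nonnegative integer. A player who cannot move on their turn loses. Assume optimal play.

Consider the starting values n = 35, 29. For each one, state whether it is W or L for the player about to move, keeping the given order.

35: L, 29: W

Classify positions by backward induction: terminal positions (no move available) are L. From any other position, the mover wins iff some move reaches an L.
n=0: no move → L
n=1: can move to 0, which is L ⇒ W
n=2: can move to 0, which is L ⇒ W
n=3: can move to 0, which is L ⇒ W
n=4: moves to 2(W), 3(W); every one is W ⇒ L
n=5: can move to 0, which is L ⇒ W
n=6: can move to 4, which is L ⇒ W
n=7: can move to 0, which is L ⇒ W
n=8: can move to 4, which is L ⇒ W
n=9: moves to 6(W), 8(W); every one is W ⇒ L
n=10: can move to 9, which is L ⇒ W
n=11: can move to 0, which is L ⇒ W
n=12: can move to 9, which is L ⇒ W
n=13: can move to 0, which is L ⇒ W
n=14: moves to 7(W), 12(W), 13(W); every one is W ⇒ L
n=15: can move to 14, which is L ⇒ W
n=16: can move to 14, which is L ⇒ W
n=17: can move to 0, which is L ⇒ W
n=18: can move to 9, which is L ⇒ W
n=19: can move to 0, which is L ⇒ W
n=20: moves to 10(W), 15(W), 16(W), 18(W), 19(W); every one is W ⇒ L
n=21: can move to 14, which is L ⇒ W
n=22: can move to 20, which is L ⇒ W
n=23: can move to 0, which is L ⇒ W
n=24: can move to 20, which is L ⇒ W
n=25: can move to 20, which is L ⇒ W
n=26: moves to 13(W), 24(W), 25(W); every one is W ⇒ L
n=27: can move to 26, which is L ⇒ W
n=28: can move to 14, which is L ⇒ W
n=29: can move to 0, which is L ⇒ W
n=30: can move to 20, which is L ⇒ W
n=31: can move to 0, which is L ⇒ W
n=32: moves to 16(W), 24(W), 28(W), 30(W), 31(W); every one is W ⇒ L
n=33: can move to 32, which is L ⇒ W
n=34: can move to 32, which is L ⇒ W
n=35: moves to 28(W), 30(W), 34(W); every one is W ⇒ L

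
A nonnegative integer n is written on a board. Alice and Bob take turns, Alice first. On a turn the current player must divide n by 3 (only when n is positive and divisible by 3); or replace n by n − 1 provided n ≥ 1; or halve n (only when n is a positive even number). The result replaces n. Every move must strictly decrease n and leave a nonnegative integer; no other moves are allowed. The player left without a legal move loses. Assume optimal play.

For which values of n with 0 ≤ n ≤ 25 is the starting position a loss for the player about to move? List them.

0, 2, 5, 7, 9, 11, 13, 16, 19, 23, 25

Work bottom-up. With no move the player to move loses. Otherwise the position is W if at least one move leads to an L position for the opponent, and L if every move leads to a W.
n=0: no move → L
n=1: reaches L-position 0 → W
n=2: only reaches 1(W), which is W → L
n=3: reaches L-position 2 → W
n=4: reaches L-position 2 → W
n=5: only reaches 4(W), which is W → L
n=6: reaches L-position 2 → W
n=7: only reaches 6(W), which is W → L
n=8: reaches L-position 7 → W
n=9: only reaches 3(W), 8(W), all W → L
n=10: reaches L-position 5 → W
n=11: only reaches 10(W), which is W → L
n=12: reaches L-position 11 → W
n=13: only reaches 12(W), which is W → L
n=14: reaches L-position 7 → W
n=15: reaches L-position 5 → W
n=16: only reaches 8(W), 15(W), all W → L
n=17: reaches L-position 16 → W
n=18: reaches L-position 9 → W
n=19: only reaches 18(W), which is W → L
n=20: reaches L-position 19 → W
n=21: reaches L-position 7 → W
n=22: reaches L-position 11 → W
n=23: only reaches 22(W), which is W → L
n=24: reaches L-position 23 → W
n=25: only reaches 24(W), which is W → L
The losing starting values of n are exactly the entries labelled L in this table (11 of them).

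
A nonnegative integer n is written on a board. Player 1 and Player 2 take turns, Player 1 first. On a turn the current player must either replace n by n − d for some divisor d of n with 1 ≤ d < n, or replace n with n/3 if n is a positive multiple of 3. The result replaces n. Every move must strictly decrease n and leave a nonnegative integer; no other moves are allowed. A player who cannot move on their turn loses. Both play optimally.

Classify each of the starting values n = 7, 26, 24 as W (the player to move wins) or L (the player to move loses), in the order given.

Build the W/L table. Terminal = L. A non-terminal position is W if it has a move to some L; otherwise it is L.
n=0: no move → L
n=1: no move → L
n=2: W (go to 1, an L position)
n=3: W (go to 1, an L position)
n=4: L (options 2(W), 3(W) are all W)
n=5: W (go to 4, an L position)
n=6: W (go to 4, an L position)
n=7: L (sole option 6(W) is W)
n=8: W (go to 4, an L position)
n=9: L (options 3(W), 6(W), 8(W) are all W)
n=10: W (go to 9, an L position)
n=11: L (sole option 10(W) is W)
n=12: W (go to 4, an L position)
n=13: L (sole option 12(W) is W)
n=14: W (go to 7, an L position)
n=15: L (options 5(W), 10(W), 12(W), 14(W) are all W)
n=16: W (go to 15, an L position)
n=17: L (sole option 16(W) is W)
n=18: W (go to 9, an L position)
n=19: L (sole option 18(W) is W)
n=20: W (go to 15, an L position)
n=21: W (go to 7, an L position)
n=22: W (go to 11, an L position)
n=23: L (sole option 22(W) is W)
n=24: W (go to 23, an L position)
n=25: L (options 20(W), 24(W) are all W)
n=26: W (go to 13, an L position)

7: L, 26: W, 24: W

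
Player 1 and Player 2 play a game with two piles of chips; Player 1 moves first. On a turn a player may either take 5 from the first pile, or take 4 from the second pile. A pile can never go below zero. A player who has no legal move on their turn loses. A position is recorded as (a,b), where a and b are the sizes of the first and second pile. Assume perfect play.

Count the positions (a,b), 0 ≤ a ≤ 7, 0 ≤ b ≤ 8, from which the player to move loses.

37

Classify positions by backward induction: terminal positions (no move available) are L. From any other position, the mover wins iff some move reaches an L.
Every move lowers a or b (never raises either), so fill the grid row by row in increasing a, and left to right within a row: each cell's successors are then already labelled.
      b=0  b=1  b=2  b=3  b=4  b=5  b=6  b=7  b=8
a=0:    L    L    L    L    W    W    W    W    L
a=1:    L    L    L    L    W    W    W    W    L
a=2:    L    L    L    L    W    W    W    W    L
a=3:    L    L    L    L    W    W    W    W    L
a=4:    L    L    L    L    W    W    W    W    L
a=5:    W    W    W    W    L    L    L    L    W
a=6:    W    W    W    W    L    L    L    L    W
a=7:    W    W    W    W    L    L    L    L    W
Cells with no legal move (terminal, hence L): (0,0), (0,1), (0,2), (0,3), (1,0), (1,1), (1,2), (1,3), (2,0), (2,1), (2,2), (2,3), (3,0), (3,1), (3,2), (3,3), (4,0), (4,1), (4,2), (4,3).
The remaining L cells, each justified by listing all of its moves:
(0,8): L (sole option (0,4)(W) is W)
(1,8): L (sole option (1,4)(W) is W)
(2,8): L (sole option (2,4)(W) is W)
(3,8): L (sole option (3,4)(W) is W)
(4,8): L (sole option (4,4)(W) is W)
(5,4): L (options (0,4)(W), (5,0)(W) are all W)
(5,5): L (options (0,5)(W), (5,1)(W) are all W)
(5,6): L (options (0,6)(W), (5,2)(W) are all W)
(5,7): L (options (0,7)(W), (5,3)(W) are all W)
(6,4): L (options (1,4)(W), (6,0)(W) are all W)
(6,5): L (options (1,5)(W), (6,1)(W) are all W)
(6,6): L (options (1,6)(W), (6,2)(W) are all W)
(6,7): L (options (1,7)(W), (6,3)(W) are all W)
(7,4): L (options (2,4)(W), (7,0)(W) are all W)
(7,5): L (options (2,5)(W), (7,1)(W) are all W)
(7,6): L (options (2,6)(W), (7,2)(W) are all W)
(7,7): L (options (2,7)(W), (7,3)(W) are all W)
Every other cell has at least one move into one of the L cells above, so it is W.
L cells per row: a=0: 5, a=1: 5, a=2: 5, a=3: 5, a=4: 5, a=5: 4, a=6: 4, a=7: 4; total 37.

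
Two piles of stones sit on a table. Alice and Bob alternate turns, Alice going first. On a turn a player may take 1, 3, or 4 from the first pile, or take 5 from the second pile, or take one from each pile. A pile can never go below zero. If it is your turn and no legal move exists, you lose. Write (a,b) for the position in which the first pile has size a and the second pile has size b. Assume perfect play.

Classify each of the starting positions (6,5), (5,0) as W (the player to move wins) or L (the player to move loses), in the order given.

(6,5): L, (5,0): W

Build the W/L table. Terminal = L. A non-terminal position is W if it has a move to some L; otherwise it is L.
No move ever increases a pile, so every position that can arise here has a ≤ 6 and b ≤ 5; it is enough to label the cells with 0 ≤ a ≤ 6 and 0 ≤ b ≤ 5.
Every move lowers a or b (never raises either), so fill the grid row by row in increasing a, and left to right within a row: each cell's successors are then already labelled.
      b=0  b=1  b=2  b=3  b=4  b=5
a=0:    L    L    L    L    L    W
a=1:    W    W    W    W    W    W
a=2:    L    L    L    L    L    W
a=3:    W    W    W    W    W    W
a=4:    W    W    W    W    W    L
a=5:    W    W    W    W    W    W
a=6:    W    W    W    W    W    L
Cells with no legal move (terminal, hence L): (0,0), (0,1), (0,2), (0,3), (0,4).
The remaining L cells, each justified by listing all of its moves:
(2,0): only reaches (1,0)(W), which is W → L
(2,1): only reaches (1,1)(W), (1,0)(W), all W → L
(2,2): only reaches (1,2)(W), (1,1)(W), all W → L
(2,3): only reaches (1,3)(W), (1,2)(W), all W → L
(2,4): only reaches (1,4)(W), (1,3)(W), all W → L
(4,5): only reaches (3,5)(W), (1,5)(W), (0,5)(W), (4,0)(W), (3,4)(W), all W → L
(6,5): only reaches (5,5)(W), (3,5)(W), (2,5)(W), (6,0)(W), (5,4)(W), all W → L
Every other cell has at least one move into one of the L cells above, so it is W.
(6,5): one of the L cells justified above, so L
(5,0): the move to (2,0) reaches an L cell, so W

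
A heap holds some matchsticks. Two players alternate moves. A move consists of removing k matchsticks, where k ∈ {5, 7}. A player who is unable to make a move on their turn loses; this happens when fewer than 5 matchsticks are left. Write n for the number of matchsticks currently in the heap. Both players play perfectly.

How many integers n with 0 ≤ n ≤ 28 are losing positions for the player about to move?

15

Work bottom-up. With no move the player to move loses. Otherwise the position is W if at least one move leads to an L position for the opponent, and L if every move leads to a W.
n=0: no move → L
n=1: no move → L
n=2: no move → L
n=3: no move → L
n=4: no move → L
n=5: reaches L-position 0 → W
n=6: reaches L-position 1 → W
n=7: reaches L-position 2 → W
n=8: reaches L-position 3 → W
n=9: reaches L-position 4 → W
n=10: reaches L-position 3 → W
n=11: reaches L-position 4 → W
n=12: only reaches 7(W), 5(W), all W → L
n=13: only reaches 8(W), 6(W), all W → L
n=14: only reaches 9(W), 7(W), all W → L
n=15: only reaches 10(W), 8(W), all W → L
n=16: only reaches 11(W), 9(W), all W → L
n=17: reaches L-position 12 → W
n=18: reaches L-position 13 → W
n=19: reaches L-position 14 → W
n=20: reaches L-position 15 → W
n=21: reaches L-position 16 → W
n=22: reaches L-position 15 → W
n=23: reaches L-position 16 → W
n=24: only reaches 19(W), 17(W), all W → L
n=25: only reaches 20(W), 18(W), all W → L
n=26: only reaches 21(W), 19(W), all W → L
n=27: only reaches 22(W), 20(W), all W → L
n=28: only reaches 23(W), 21(W), all W → L
L entries with 0 ≤ n ≤ 28: n = 0, 1, 2, 3, 4, 12, 13, 14, 15, 16, 24, 25, 26, 27, 28; that makes 15.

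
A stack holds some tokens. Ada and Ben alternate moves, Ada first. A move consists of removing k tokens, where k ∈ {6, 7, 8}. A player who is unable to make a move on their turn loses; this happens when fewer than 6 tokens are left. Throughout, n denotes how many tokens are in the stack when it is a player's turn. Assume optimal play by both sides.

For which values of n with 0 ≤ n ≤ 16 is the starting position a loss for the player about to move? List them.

0, 1, 2, 3, 4, 5, 14, 15, 16

Work bottom-up. With no move the player to move loses. Otherwise the position is W if at least one move leads to an L position for the opponent, and L if every move leads to a W.
n=0: no move → L
n=1: no move → L
n=2: no move → L
n=3: no move → L
n=4: no move → L
n=5: no move → L
n=6: W (go to 0, an L position)
n=7: W (go to 1, an L position)
n=8: W (go to 2, an L position)
n=9: W (go to 3, an L position)
n=10: W (go to 4, an L position)
n=11: W (go to 5, an L position)
n=12: W (go to 5, an L position)
n=13: W (go to 5, an L position)
n=14: L (options 8(W), 7(W), 6(W) are all W)
n=15: L (options 9(W), 8(W), 7(W) are all W)
n=16: L (options 10(W), 9(W), 8(W) are all W)
The losing starting values of n are exactly the entries labelled L in this table (9 of them).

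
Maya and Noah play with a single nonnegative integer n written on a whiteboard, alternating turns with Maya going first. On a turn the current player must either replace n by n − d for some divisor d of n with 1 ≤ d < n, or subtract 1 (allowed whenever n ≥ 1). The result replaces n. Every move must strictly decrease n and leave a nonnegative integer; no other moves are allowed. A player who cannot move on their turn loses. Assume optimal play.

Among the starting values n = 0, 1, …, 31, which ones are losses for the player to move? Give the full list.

Positions with no move are L. A position that does have a move is losing for the player to move precisely when every available move leads to a winning position for the opponent. Fill in the labels:
n=0: no move → L
n=1: can move to 0, which is L ⇒ W
n=2: the only move is to 1(W), a W ⇒ L
n=3: can move to 2, which is L ⇒ W
n=4: can move to 2, which is L ⇒ W
n=5: the only move is to 4(W), a W ⇒ L
n=6: can move to 5, which is L ⇒ W
n=7: the only move is to 6(W), a W ⇒ L
n=8: can move to 7, which is L ⇒ W
n=9: moves to 6(W), 8(W); every one is W ⇒ L
n=10: can move to 5, which is L ⇒ W
n=11: the only move is to 10(W), a W ⇒ L
n=12: can move to 9, which is L ⇒ W
n=13: the only move is to 12(W), a W ⇒ L
n=14: can move to 7, which is L ⇒ W
n=15: moves to 10(W), 12(W), 14(W); every one is W ⇒ L
n=16: can move to 15, which is L ⇒ W
n=17: the only move is to 16(W), a W ⇒ L
n=18: can move to 9, which is L ⇒ W
n=19: the only move is to 18(W), a W ⇒ L
n=20: can move to 15, which is L ⇒ W
n=21: moves to 14(W), 18(W), 20(W); every one is W ⇒ L
n=22: can move to 11, which is L ⇒ W
n=23: the only move is to 22(W), a W ⇒ L
n=24: can move to 21, which is L ⇒ W
n=25: moves to 20(W), 24(W); every one is W ⇒ L
n=26: can move to 13, which is L ⇒ W
n=27: moves to 18(W), 24(W), 26(W); every one is W ⇒ L
n=28: can move to 21, which is L ⇒ W
n=29: the only move is to 28(W), a W ⇒ L
n=30: can move to 15, which is L ⇒ W
n=31: the only move is to 30(W), a W ⇒ L
Reading off the rows marked L gives the requested list; there are 16 such values of n.

0, 2, 5, 7, 9, 11, 13, 15, 17, 19, 21, 23, 25, 27, 29, 31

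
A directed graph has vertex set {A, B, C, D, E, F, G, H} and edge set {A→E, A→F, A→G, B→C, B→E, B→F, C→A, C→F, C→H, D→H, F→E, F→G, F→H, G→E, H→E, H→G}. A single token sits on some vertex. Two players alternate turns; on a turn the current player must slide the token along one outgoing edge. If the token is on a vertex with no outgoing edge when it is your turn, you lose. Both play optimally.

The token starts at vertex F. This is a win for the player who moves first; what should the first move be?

Move to E.

Work bottom-up. With no move the player to move loses. Otherwise the position is W if at least one move leads to an L position for the opponent, and L if every move leads to a W.
Every edge goes from a vertex to one that appears earlier in the order E, G, H, F, D, A, C, B, so processing vertices in that order labels each vertex after all of its successors.
E: no outgoing edge → L
G: reaches L-position E → W
H: reaches L-position E → W
F: reaches L-position E → W
D: only reaches H(W), which is W → L
A: reaches L-position E → W
C: only reaches A(W), F(W), H(W), all W → L
B: reaches L-position C → W
From F, the L positions reachable in one move are: E.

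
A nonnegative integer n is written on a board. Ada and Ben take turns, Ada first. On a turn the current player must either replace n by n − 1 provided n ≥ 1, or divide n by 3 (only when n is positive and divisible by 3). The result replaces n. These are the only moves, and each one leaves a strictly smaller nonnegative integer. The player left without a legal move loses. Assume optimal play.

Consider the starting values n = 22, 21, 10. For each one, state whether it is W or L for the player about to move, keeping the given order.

22: L, 21: W, 10: W

Classify positions by backward induction: terminal positions (no move available) are L. From any other position, the mover wins iff some move reaches an L.
n=0: no move → L
n=1: reaches L-position 0 → W
n=2: only reaches 1(W), which is W → L
n=3: reaches L-position 2 → W
n=4: only reaches 3(W), which is W → L
n=5: reaches L-position 4 → W
n=6: reaches L-position 2 → W
n=7: only reaches 6(W), which is W → L
n=8: reaches L-position 7 → W
n=9: only reaches 3(W), 8(W), all W → L
n=10: reaches L-position 9 → W
n=11: only reaches 10(W), which is W → L
n=12: reaches L-position 4 → W
n=13: only reaches 12(W), which is W → L
n=14: reaches L-position 13 → W
n=15: only reaches 5(W), 14(W), all W → L
n=16: reaches L-position 15 → W
n=17: only reaches 16(W), which is W → L
n=18: reaches L-position 17 → W
n=19: only reaches 18(W), which is W → L
n=20: reaches L-position 19 → W
n=21: reaches L-position 7 → W
n=22: only reaches 21(W), which is W → L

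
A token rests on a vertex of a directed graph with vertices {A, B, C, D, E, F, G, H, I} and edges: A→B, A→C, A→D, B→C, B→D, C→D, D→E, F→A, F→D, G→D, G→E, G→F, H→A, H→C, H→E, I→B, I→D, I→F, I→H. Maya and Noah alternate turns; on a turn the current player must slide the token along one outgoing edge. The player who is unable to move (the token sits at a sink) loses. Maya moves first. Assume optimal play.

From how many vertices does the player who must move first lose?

Label each position W (a win for the player to move) or L (a loss). A position with no legal move is L; any other position is W exactly when some move reaches an L, and L when every move reaches a W.
Every edge goes from a vertex to one that appears earlier in the order E, D, C, B, A, H, F, G, I, so processing vertices in that order labels each vertex after all of its successors.
E: no outgoing edge → L
D: can move to E, which is L ⇒ W
C: the only move is to D(W), a W ⇒ L
B: can move to C, which is L ⇒ W
A: can move to C, which is L ⇒ W
H: can move to C, which is L ⇒ W
F: moves to A(W), D(W); every one is W ⇒ L
G: can move to F, which is L ⇒ W
I: can move to F, which is L ⇒ W
The L vertices are C, E, F; that is 3 in all.

3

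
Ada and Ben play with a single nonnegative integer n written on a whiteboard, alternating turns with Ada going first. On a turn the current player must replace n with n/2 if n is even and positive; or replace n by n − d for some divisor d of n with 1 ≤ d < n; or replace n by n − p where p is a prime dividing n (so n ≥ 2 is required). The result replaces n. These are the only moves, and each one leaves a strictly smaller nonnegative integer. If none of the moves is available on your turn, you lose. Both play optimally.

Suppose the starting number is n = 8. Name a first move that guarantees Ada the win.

Move to 4.

Work bottom-up. With no move the player to move loses. Otherwise the position is W if at least one move leads to an L position for the opponent, and L if every move leads to a W.
n=0: no move → L
n=1: no move → L
n=2: reaches L-position 0 → W
n=3: reaches L-position 0 → W
n=4: only reaches 2(W), 3(W), all W → L
n=5: reaches L-position 0 → W
n=6: reaches L-position 4 → W
n=7: reaches L-position 0 → W
n=8: reaches L-position 4 → W
From 8, the L positions reachable in one move are: 4.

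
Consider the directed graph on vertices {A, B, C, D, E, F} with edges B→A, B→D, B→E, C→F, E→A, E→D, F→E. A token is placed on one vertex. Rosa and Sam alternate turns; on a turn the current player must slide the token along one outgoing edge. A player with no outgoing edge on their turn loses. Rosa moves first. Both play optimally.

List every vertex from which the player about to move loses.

Classify positions by backward induction: terminal positions (no move available) are L. From any other position, the mover wins iff some move reaches an L.
Every edge goes from a vertex to one that appears earlier in the order A, D, E, B, F, C, so processing vertices in that order labels each vertex after all of its successors.
A: no outgoing edge → L
D: no outgoing edge → L
E: W (go to D, an L position)
B: W (go to D, an L position)
F: L (sole option E(W) is W)
C: W (go to F, an L position)
The losing starting vertices are exactly the entries labelled L in this table (3 of them).

A, D, F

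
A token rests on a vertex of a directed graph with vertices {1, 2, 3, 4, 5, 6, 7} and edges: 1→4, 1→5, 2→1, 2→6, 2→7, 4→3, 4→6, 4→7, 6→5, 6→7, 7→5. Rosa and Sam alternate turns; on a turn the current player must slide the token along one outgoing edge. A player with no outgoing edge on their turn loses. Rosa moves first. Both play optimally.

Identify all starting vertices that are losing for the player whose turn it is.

2, 3, 5

Classify positions by backward induction: terminal positions (no move available) are L. From any other position, the mover wins iff some move reaches an L.
Every edge goes from a vertex to one that appears earlier in the order 3, 5, 7, 6, 4, 1, 2, so processing vertices in that order labels each vertex after all of its successors.
3: no outgoing edge → L
5: no outgoing edge → L
7: W (go to 5, an L position)
6: W (go to 5, an L position)
4: W (go to 3, an L position)
1: W (go to 5, an L position)
2: L (options 1(W), 6(W), 7(W) are all W)
Reading off the rows marked L gives the requested list; there are 3 such vertices.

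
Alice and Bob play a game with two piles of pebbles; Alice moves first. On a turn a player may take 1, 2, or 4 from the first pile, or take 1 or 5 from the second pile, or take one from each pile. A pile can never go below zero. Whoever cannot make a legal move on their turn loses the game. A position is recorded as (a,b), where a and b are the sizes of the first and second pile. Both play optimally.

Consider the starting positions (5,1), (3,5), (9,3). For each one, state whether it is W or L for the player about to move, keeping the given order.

(5,1): L, (3,5): W, (9,3): W

Positions with no move are L. A position that does have a move is losing for the player to move precisely when every available move leads to a winning position for the opponent. Fill in the labels:
No move ever increases a pile, so every position that can arise here has a ≤ 9 and b ≤ 5; it is enough to label the cells with 0 ≤ a ≤ 9 and 0 ≤ b ≤ 5.
Every move lowers a or b (never raises either), so fill the grid row by row in increasing a, and left to right within a row: each cell's successors are then already labelled.
      b=0  b=1  b=2  b=3  b=4  b=5
a=0:    L    W    L    W    L    W
a=1:    W    W    W    W    W    W
a=2:    W    L    W    L    W    L
a=3:    L    W    W    W    W    W
a=4:    W    W    W    W    W    W
a=5:    W    L    W    L    W    L
a=6:    L    W    W    W    W    W
a=7:    W    W    L    W    L    W
a=8:    W    L    W    W    W    W
a=9:    L    W    W    W    W    W
Cells with no legal move (terminal, hence L): (0,0).
The remaining L cells, each justified by listing all of its moves:
(0,2): →(0,1)(W) only, which is W, so L
(0,4): →(0,3)(W) only, which is W, so L
(2,1): →(1,1)(W), (0,1)(W), (2,0)(W), (1,0)(W) — all W, so L
(2,3): →(1,3)(W), (0,3)(W), (2,2)(W), (1,2)(W) — all W, so L
(2,5): →(1,5)(W), (0,5)(W), (2,4)(W), (2,0)(W), (1,4)(W) — all W, so L
(3,0): →(2,0)(W), (1,0)(W) — all W, so L
(5,1): →(4,1)(W), (3,1)(W), (1,1)(W), (5,0)(W), (4,0)(W) — all W, so L
(5,3): →(4,3)(W), (3,3)(W), (1,3)(W), (5,2)(W), (4,2)(W) — all W, so L
(5,5): →(4,5)(W), (3,5)(W), (1,5)(W), (5,4)(W), (5,0)(W), (4,4)(W) — all W, so L
(6,0): →(5,0)(W), (4,0)(W), (2,0)(W) — all W, so L
(7,2): →(6,2)(W), (5,2)(W), (3,2)(W), (7,1)(W), (6,1)(W) — all W, so L
(7,4): →(6,4)(W), (5,4)(W), (3,4)(W), (7,3)(W), (6,3)(W) — all W, so L
(8,1): →(7,1)(W), (6,1)(W), (4,1)(W), (8,0)(W), (7,0)(W) — all W, so L
(9,0): →(8,0)(W), (7,0)(W), (5,0)(W) — all W, so L
Every other cell has at least one move into one of the L cells above, so it is W.
(5,1): one of the L cells justified above, so L
(3,5): the move to (2,5) reaches an L cell, so W
(9,3): the move to (5,3) reaches an L cell, so W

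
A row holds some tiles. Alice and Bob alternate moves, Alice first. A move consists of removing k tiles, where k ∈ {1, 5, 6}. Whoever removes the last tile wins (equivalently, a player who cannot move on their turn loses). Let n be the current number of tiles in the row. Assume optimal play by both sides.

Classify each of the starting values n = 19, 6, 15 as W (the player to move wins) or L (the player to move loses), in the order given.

19: W, 6: W, 15: L

Positions with no move are L. A position that does have a move is losing for the player to move precisely when every available move leads to a winning position for the opponent. Fill in the labels:
n=0: no move → L
n=1: can move to 0, which is L ⇒ W
n=2: the only move is to 1(W), a W ⇒ L
n=3: can move to 2, which is L ⇒ W
n=4: the only move is to 3(W), a W ⇒ L
n=5: can move to 4, which is L ⇒ W
n=6: can move to 0, which is L ⇒ W
n=7: can move to 2, which is L ⇒ W
n=8: can move to 2, which is L ⇒ W
n=9: can move to 4, which is L ⇒ W
n=10: can move to 4, which is L ⇒ W
n=11: moves to 10(W), 6(W), 5(W); every one is W ⇒ L
n=12: can move to 11, which is L ⇒ W
n=13: moves to 12(W), 8(W), 7(W); every one is W ⇒ L
n=14: can move to 13, which is L ⇒ W
n=15: moves to 14(W), 10(W), 9(W); every one is W ⇒ L
n=16: can move to 15, which is L ⇒ W
n=17: can move to 11, which is L ⇒ W
n=18: can move to 13, which is L ⇒ W
n=19: can move to 13, which is L ⇒ W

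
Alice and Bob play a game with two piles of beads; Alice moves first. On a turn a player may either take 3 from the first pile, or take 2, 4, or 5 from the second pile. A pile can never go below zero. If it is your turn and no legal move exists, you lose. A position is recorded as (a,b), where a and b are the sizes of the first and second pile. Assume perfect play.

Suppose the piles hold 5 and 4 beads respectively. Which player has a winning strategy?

Work bottom-up. With no move the player to move loses. Otherwise the position is W if at least one move leads to an L position for the opponent, and L if every move leads to a W.
No move ever increases a pile, so every position that can arise here has a ≤ 5 and b ≤ 4; it is enough to label the cells with 0 ≤ a ≤ 5 and 0 ≤ b ≤ 4.
Every move lowers a or b (never raises either), so fill the grid row by row in increasing a, and left to right within a row: each cell's successors are then already labelled.
      b=0  b=1  b=2  b=3  b=4
a=0:    L    L    W    W    W
a=1:    L    L    W    W    W
a=2:    L    L    W    W    W
a=3:    W    W    L    L    W
a=4:    W    W    L    L    W
a=5:    W    W    L    L    W
Cells with no legal move (terminal, hence L): (0,0), (0,1), (1,0), (1,1), (2,0), (2,1).
The remaining L cells, each justified by listing all of its moves:
(3,2): moves to (0,2)(W), (3,0)(W); every one is W ⇒ L
(3,3): moves to (0,3)(W), (3,1)(W); every one is W ⇒ L
(4,2): moves to (1,2)(W), (4,0)(W); every one is W ⇒ L
(4,3): moves to (1,3)(W), (4,1)(W); every one is W ⇒ L
(5,2): moves to (2,2)(W), (5,0)(W); every one is W ⇒ L
(5,3): moves to (2,3)(W), (5,1)(W); every one is W ⇒ L
Every other cell has at least one move into one of the L cells above, so it is W.
The starting position (5,4) is W: Alice should move to (5,2), handing over an L position.

Alice wins.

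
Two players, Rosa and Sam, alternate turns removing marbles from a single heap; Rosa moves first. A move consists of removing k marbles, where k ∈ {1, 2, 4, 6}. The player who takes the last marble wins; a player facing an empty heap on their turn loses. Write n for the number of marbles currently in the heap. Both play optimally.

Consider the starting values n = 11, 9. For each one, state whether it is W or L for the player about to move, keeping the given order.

11: L, 9: W

Build the W/L table. Terminal = L. A non-terminal position is W if it has a move to some L; otherwise it is L.
n=0: no move → L
n=1: W (go to 0, an L position)
n=2: W (go to 0, an L position)
n=3: L (options 2(W), 1(W) are all W)
n=4: W (go to 3, an L position)
n=5: W (go to 3, an L position)
n=6: W (go to 0, an L position)
n=7: W (go to 3, an L position)
n=8: L (options 7(W), 6(W), 4(W), 2(W) are all W)
n=9: W (go to 8, an L position)
n=10: W (go to 8, an L position)
n=11: L (options 10(W), 9(W), 7(W), 5(W) are all W)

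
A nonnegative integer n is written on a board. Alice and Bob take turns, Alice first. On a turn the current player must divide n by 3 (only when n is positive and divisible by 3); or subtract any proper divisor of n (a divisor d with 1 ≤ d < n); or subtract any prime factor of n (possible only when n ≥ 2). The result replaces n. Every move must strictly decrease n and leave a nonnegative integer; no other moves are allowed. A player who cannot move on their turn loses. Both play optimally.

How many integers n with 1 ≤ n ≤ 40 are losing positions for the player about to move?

9

Build the W/L table. Terminal = L. A non-terminal position is W if it has a move to some L; otherwise it is L.
n=0: no move → L
n=1: no move → L
n=2: reaches L-position 0 → W
n=3: reaches L-position 0 → W
n=4: only reaches 2(W), 3(W), all W → L
n=5: reaches L-position 0 → W
n=6: reaches L-position 4 → W
n=7: reaches L-position 0 → W
n=8: reaches L-position 4 → W
n=9: only reaches 3(W), 6(W), 8(W), all W → L
n=10: reaches L-position 9 → W
n=11: reaches L-position 0 → W
n=12: reaches L-position 4 → W
n=13: reaches L-position 0 → W
n=14: only reaches 7(W), 12(W), 13(W), all W → L
n=15: reaches L-position 14 → W
n=16: reaches L-position 14 → W
n=17: reaches L-position 0 → W
n=18: reaches L-position 9 → W
n=19: reaches L-position 0 → W
n=20: only reaches 10(W), 15(W), 16(W), 18(W), 19(W), all W → L
n=21: reaches L-position 14 → W
n=22: reaches L-position 20 → W
n=23: reaches L-position 0 → W
n=24: reaches L-position 20 → W
n=25: reaches L-position 20 → W
n=26: only reaches 13(W), 24(W), 25(W), all W → L
n=27: reaches L-position 9 → W
n=28: reaches L-position 14 → W
n=29: reaches L-position 0 → W
n=30: reaches L-position 20 → W
n=31: reaches L-position 0 → W
n=32: only reaches 16(W), 24(W), 28(W), 30(W), 31(W), all W → L
n=33: reaches L-position 32 → W
n=34: reaches L-position 32 → W
n=35: only reaches 28(W), 30(W), 34(W), all W → L
n=36: reaches L-position 32 → W
n=37: reaches L-position 0 → W
n=38: only reaches 19(W), 36(W), 37(W), all W → L
n=39: reaches L-position 26 → W
n=40: reaches L-position 20 → W
L entries with 1 ≤ n ≤ 40 (n=0 is outside the asked range and is not counted): n = 1, 4, 9, 14, 20, 26, 32, 35, 38; that makes 9.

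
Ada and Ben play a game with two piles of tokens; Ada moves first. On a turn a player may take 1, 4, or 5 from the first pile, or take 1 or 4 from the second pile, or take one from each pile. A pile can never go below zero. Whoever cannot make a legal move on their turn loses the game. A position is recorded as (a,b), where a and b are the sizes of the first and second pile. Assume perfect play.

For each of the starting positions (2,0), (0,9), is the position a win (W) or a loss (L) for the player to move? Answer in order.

(2,0): L, (0,9): W

Use the standard recursion: the mover loses at a terminal position; elsewhere, the mover wins exactly when some move hands the opponent an L position.
No move ever increases a pile, so every position that can arise here has a ≤ 2 and b ≤ 9; it is enough to label the cells with 0 ≤ a ≤ 2 and 0 ≤ b ≤ 9.
Every move lowers a or b (never raises either), so fill the grid row by row in increasing a, and left to right within a row: each cell's successors are then already labelled.
      b=0  b=1  b=2  b=3  b=4  b=5  b=6  b=7  b=8  b=9
a=0:    L    W    L    W    W    L    W    L    W    W
a=1:    W    W    W    W    L    W    W    W    W    L
a=2:    L    W    L    W    W    W    W    L    W    W
Cells with no legal move (terminal, hence L): (0,0).
The remaining L cells, each justified by listing all of its moves:
(0,2): the only move is to (0,1)(W), a W ⇒ L
(0,5): moves to (0,4)(W), (0,1)(W); every one is W ⇒ L
(0,7): moves to (0,6)(W), (0,3)(W); every one is W ⇒ L
(1,4): moves to (0,4)(W), (1,3)(W), (1,0)(W), (0,3)(W); every one is W ⇒ L
(1,9): moves to (0,9)(W), (1,8)(W), (1,5)(W), (0,8)(W); every one is W ⇒ L
(2,0): the only move is to (1,0)(W), a W ⇒ L
(2,2): moves to (1,2)(W), (2,1)(W), (1,1)(W); every one is W ⇒ L
(2,7): moves to (1,7)(W), (2,6)(W), (2,3)(W), (1,6)(W); every one is W ⇒ L
Every other cell has at least one move into one of the L cells above, so it is W.
(2,0): one of the L cells justified above, so L
(0,9): the move to (0,5) reaches an L cell, so W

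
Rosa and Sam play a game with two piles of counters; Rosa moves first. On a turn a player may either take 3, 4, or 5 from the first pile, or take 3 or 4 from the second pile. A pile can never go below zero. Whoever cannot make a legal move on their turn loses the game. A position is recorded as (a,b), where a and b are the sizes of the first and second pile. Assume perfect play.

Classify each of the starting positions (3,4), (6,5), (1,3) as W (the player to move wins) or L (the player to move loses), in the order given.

Compute win/loss labels from the base case upward. A position with no move is L. Any other position is W if it can reach an L in one move, else L.
No move ever increases a pile, so every position that can arise here has a ≤ 6 and b ≤ 5; it is enough to label the cells with 0 ≤ a ≤ 6 and 0 ≤ b ≤ 5.
Every move lowers a or b (never raises either), so fill the grid row by row in increasing a, and left to right within a row: each cell's successors are then already labelled.
      b=0  b=1  b=2  b=3  b=4  b=5
a=0:    L    L    L    W    W    W
a=1:    L    L    L    W    W    W
a=2:    L    L    L    W    W    W
a=3:    W    W    W    L    L    L
a=4:    W    W    W    L    L    L
a=5:    W    W    W    L    L    L
a=6:    W    W    W    W    W    W
Cells with no legal move (terminal, hence L): (0,0), (0,1), (0,2), (1,0), (1,1), (1,2), (2,0), (2,1), (2,2).
The remaining L cells, each justified by listing all of its moves:
(3,3): moves to (0,3)(W), (3,0)(W); every one is W ⇒ L
(3,4): moves to (0,4)(W), (3,1)(W), (3,0)(W); every one is W ⇒ L
(3,5): moves to (0,5)(W), (3,2)(W), (3,1)(W); every one is W ⇒ L
(4,3): moves to (1,3)(W), (0,3)(W), (4,0)(W); every one is W ⇒ L
(4,4): moves to (1,4)(W), (0,4)(W), (4,1)(W), (4,0)(W); every one is W ⇒ L
(4,5): moves to (1,5)(W), (0,5)(W), (4,2)(W), (4,1)(W); every one is W ⇒ L
(5,3): moves to (2,3)(W), (1,3)(W), (0,3)(W), (5,0)(W); every one is W ⇒ L
(5,4): moves to (2,4)(W), (1,4)(W), (0,4)(W), (5,1)(W), (5,0)(W); every one is W ⇒ L
(5,5): moves to (2,5)(W), (1,5)(W), (0,5)(W), (5,2)(W), (5,1)(W); every one is W ⇒ L
Every other cell has at least one move into one of the L cells above, so it is W.
(3,4): one of the L cells justified above, so L
(6,5): the move to (3,5) reaches an L cell, so W
(1,3): the move to (1,0) reaches an L cell, so W

(3,4): L, (6,5): W, (1,3): W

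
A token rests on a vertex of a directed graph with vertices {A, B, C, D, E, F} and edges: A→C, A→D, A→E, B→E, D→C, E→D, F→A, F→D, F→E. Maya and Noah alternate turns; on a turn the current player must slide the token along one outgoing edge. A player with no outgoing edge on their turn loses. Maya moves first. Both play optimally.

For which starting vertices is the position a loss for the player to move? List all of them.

Build the W/L table. Terminal = L. A non-terminal position is W if it has a move to some L; otherwise it is L.
Every edge goes from a vertex to one that appears earlier in the order C, D, E, B, A, F, so processing vertices in that order labels each vertex after all of its successors.
C: no outgoing edge → L
D: reaches L-position C → W
E: only reaches D(W), which is W → L
B: reaches L-position E → W
A: reaches L-position E → W
F: reaches L-position E → W
Reading off the rows marked L gives the requested list; there are 2 such vertices.

C, E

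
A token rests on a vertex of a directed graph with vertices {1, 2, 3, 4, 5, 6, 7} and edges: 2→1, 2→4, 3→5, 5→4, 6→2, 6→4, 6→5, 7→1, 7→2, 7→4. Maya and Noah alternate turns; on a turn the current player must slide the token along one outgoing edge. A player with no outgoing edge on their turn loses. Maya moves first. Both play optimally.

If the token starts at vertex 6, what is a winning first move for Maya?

Label each position W (a win for the player to move) or L (a loss). A position with no legal move is L; any other position is W exactly when some move reaches an L, and L when every move reaches a W.
Every edge goes from a vertex to one that appears earlier in the order 4, 1, 5, 3, 2, 6, 7, so processing vertices in that order labels each vertex after all of its successors.
4: no outgoing edge → L
1: no outgoing edge → L
5: →4(L), so W
3: →5(W) only, which is W, so L
2: →1(L), so W
6: →4(L), so W
7: →1(L), so W
From 6, the L positions reachable in one move are: 4.

Move to 4.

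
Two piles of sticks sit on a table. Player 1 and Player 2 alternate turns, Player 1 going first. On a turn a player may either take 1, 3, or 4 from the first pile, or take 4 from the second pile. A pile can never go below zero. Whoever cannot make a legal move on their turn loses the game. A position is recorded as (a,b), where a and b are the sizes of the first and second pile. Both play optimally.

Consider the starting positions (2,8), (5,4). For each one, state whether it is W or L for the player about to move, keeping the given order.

(2,8): L, (5,4): W

Work bottom-up. With no move the player to move loses. Otherwise the position is W if at least one move leads to an L position for the opponent, and L if every move leads to a W.
No move ever increases a pile, so every position that can arise here has a ≤ 5 and b ≤ 8; it is enough to label the cells with 0 ≤ a ≤ 5 and 0 ≤ b ≤ 8.
Every move lowers a or b (never raises either), so fill the grid row by row in increasing a, and left to right within a row: each cell's successors are then already labelled.
      b=0  b=1  b=2  b=3  b=4  b=5  b=6  b=7  b=8
a=0:    L    L    L    L    W    W    W    W    L
a=1:    W    W    W    W    L    L    L    L    W
a=2:    L    L    L    L    W    W    W    W    L
a=3:    W    W    W    W    L    L    L    L    W
a=4:    W    W    W    W    W    W    W    W    W
a=5:    W    W    W    W    W    W    W    W    W
Cells with no legal move (terminal, hence L): (0,0), (0,1), (0,2), (0,3).
The remaining L cells, each justified by listing all of its moves:
(0,8): L (sole option (0,4)(W) is W)
(1,4): L (options (0,4)(W), (1,0)(W) are all W)
(1,5): L (options (0,5)(W), (1,1)(W) are all W)
(1,6): L (options (0,6)(W), (1,2)(W) are all W)
(1,7): L (options (0,7)(W), (1,3)(W) are all W)
(2,0): L (sole option (1,0)(W) is W)
(2,1): L (sole option (1,1)(W) is W)
(2,2): L (sole option (1,2)(W) is W)
(2,3): L (sole option (1,3)(W) is W)
(2,8): L (options (1,8)(W), (2,4)(W) are all W)
(3,4): L (options (2,4)(W), (0,4)(W), (3,0)(W) are all W)
(3,5): L (options (2,5)(W), (0,5)(W), (3,1)(W) are all W)
(3,6): L (options (2,6)(W), (0,6)(W), (3,2)(W) are all W)
(3,7): L (options (2,7)(W), (0,7)(W), (3,3)(W) are all W)
Every other cell has at least one move into one of the L cells above, so it is W.
(2,8): one of the L cells justified above, so L
(5,4): the move to (1,4) reaches an L cell, so W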